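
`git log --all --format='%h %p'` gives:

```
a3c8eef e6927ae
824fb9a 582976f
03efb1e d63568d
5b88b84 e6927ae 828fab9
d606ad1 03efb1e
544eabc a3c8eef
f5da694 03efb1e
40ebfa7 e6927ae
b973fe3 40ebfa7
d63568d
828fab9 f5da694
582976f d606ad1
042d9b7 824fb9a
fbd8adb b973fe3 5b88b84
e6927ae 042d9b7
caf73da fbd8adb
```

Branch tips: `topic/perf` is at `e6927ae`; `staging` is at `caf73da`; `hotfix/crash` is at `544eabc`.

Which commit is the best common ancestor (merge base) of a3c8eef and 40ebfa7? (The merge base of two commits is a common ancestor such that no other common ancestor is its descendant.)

Ancestors of a3c8eef: {03efb1e, 042d9b7, 582976f, 824fb9a, a3c8eef, d606ad1, d63568d, e6927ae}.
Ancestors of 40ebfa7: {03efb1e, 042d9b7, 40ebfa7, 582976f, 824fb9a, d606ad1, d63568d, e6927ae}.
Common ancestors: {03efb1e, 042d9b7, 582976f, 824fb9a, d606ad1, d63568d, e6927ae}.
Among these, e6927ae is not an ancestor of any other common ancestor — it is the merge base.

e6927ae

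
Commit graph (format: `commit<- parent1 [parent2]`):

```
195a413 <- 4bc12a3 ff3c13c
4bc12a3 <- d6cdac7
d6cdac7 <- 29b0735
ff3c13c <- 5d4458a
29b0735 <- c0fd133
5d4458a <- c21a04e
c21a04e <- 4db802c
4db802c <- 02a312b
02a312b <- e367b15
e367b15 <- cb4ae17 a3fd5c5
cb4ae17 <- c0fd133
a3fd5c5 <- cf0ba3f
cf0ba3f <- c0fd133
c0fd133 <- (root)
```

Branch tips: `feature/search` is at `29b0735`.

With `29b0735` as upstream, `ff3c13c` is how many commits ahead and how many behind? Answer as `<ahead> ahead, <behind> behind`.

Reachable from ff3c13c: {02a312b, 4db802c, 5d4458a, a3fd5c5, c0fd133, c21a04e, cb4ae17, cf0ba3f, e367b15, ff3c13c}.
Reachable from 29b0735: {29b0735, c0fd133}.
Only in ff3c13c's history (ahead): {02a312b, 4db802c, 5d4458a, a3fd5c5, c21a04e, cb4ae17, cf0ba3f, e367b15, ff3c13c} — 9.
Only in 29b0735's history (behind): {29b0735} — 1.

9 ahead, 1 behind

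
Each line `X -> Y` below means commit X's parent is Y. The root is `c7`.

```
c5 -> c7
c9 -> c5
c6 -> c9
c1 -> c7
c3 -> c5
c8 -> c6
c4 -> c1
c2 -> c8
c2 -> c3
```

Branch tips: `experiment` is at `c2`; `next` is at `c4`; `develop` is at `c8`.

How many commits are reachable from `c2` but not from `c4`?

Reachable from c2: {c2, c3, c5, c6, c7, c8, c9}.
Reachable from c4: {c1, c4, c7}.
In c2's history but not c4's: {c2, c3, c5, c6, c8, c9} — 6 commits.

6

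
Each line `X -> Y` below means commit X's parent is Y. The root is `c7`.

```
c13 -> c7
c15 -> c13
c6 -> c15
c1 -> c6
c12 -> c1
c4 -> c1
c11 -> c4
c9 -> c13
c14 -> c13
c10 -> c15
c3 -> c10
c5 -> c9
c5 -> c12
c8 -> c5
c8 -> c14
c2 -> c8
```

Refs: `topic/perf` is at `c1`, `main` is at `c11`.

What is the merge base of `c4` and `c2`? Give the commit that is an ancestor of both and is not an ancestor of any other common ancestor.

Ancestors of c4: {c1, c13, c15, c4, c6, c7}.
Ancestors of c2: {c1, c12, c13, c14, c15, c2, c5, c6, c7, c8, c9}.
Common ancestors: {c1, c13, c15, c6, c7}.
Among these, c1 is not an ancestor of any other common ancestor — it is the merge base.

c1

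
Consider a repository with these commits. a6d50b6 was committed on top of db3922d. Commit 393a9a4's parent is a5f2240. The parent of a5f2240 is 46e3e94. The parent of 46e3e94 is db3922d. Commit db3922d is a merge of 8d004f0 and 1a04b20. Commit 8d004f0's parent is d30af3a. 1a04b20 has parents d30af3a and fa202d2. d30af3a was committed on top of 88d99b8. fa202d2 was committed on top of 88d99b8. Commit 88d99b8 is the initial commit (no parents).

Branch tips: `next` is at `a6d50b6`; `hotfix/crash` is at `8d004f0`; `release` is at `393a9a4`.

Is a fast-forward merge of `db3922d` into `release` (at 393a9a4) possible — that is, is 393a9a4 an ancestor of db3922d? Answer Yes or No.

No

A fast-forward from 393a9a4 to db3922d is possible iff 393a9a4 is an ancestor of db3922d.
Ancestors of db3922d: {1a04b20, 88d99b8, 8d004f0, d30af3a, db3922d, fa202d2}.
393a9a4 is not among them, so fast-forward is not possible.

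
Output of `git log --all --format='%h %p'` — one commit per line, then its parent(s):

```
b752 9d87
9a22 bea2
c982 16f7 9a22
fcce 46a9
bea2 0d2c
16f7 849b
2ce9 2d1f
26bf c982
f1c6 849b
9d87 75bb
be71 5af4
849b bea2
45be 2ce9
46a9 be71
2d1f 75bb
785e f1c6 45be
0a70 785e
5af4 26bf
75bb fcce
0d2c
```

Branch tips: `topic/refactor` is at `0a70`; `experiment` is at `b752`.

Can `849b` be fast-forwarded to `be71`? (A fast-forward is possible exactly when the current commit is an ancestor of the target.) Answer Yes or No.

A fast-forward from 849b to be71 is possible iff 849b is an ancestor of be71.
Ancestors of be71: {0d2c, 16f7, 26bf, 5af4, 849b, 9a22, be71, bea2, c982}.
849b is among them, so fast-forward is possible.

Yes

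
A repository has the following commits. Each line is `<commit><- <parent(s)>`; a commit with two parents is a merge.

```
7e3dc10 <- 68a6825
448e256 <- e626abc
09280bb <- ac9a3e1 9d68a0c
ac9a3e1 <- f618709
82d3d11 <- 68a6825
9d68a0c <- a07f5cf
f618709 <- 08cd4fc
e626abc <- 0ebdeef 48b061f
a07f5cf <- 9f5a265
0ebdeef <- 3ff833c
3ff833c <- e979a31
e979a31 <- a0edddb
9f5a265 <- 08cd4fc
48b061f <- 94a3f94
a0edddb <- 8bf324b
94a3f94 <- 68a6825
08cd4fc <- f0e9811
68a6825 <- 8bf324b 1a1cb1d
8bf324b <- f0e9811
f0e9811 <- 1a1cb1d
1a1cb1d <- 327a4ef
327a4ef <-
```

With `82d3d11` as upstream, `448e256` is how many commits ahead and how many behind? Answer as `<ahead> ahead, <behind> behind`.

Reachable from 448e256: {0ebdeef, 1a1cb1d, 327a4ef, 3ff833c, 448e256, 48b061f, 68a6825, 8bf324b, 94a3f94, a0edddb, e626abc, e979a31, f0e9811}.
Reachable from 82d3d11: {1a1cb1d, 327a4ef, 68a6825, 82d3d11, 8bf324b, f0e9811}.
Only in 448e256's history (ahead): {0ebdeef, 3ff833c, 448e256, 48b061f, 94a3f94, a0edddb, e626abc, e979a31} — 8.
Only in 82d3d11's history (behind): {82d3d11} — 1.

8 ahead, 1 behind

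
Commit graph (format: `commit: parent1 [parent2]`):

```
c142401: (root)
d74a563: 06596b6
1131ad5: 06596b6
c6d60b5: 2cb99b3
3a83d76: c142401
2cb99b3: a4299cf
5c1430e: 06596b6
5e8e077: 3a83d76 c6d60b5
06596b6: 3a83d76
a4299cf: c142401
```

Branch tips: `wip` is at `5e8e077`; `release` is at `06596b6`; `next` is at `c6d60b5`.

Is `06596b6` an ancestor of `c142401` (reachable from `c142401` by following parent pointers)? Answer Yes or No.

No

Ancestors of c142401: {c142401}.
06596b6 is not in that set, so it is not an ancestor of c142401.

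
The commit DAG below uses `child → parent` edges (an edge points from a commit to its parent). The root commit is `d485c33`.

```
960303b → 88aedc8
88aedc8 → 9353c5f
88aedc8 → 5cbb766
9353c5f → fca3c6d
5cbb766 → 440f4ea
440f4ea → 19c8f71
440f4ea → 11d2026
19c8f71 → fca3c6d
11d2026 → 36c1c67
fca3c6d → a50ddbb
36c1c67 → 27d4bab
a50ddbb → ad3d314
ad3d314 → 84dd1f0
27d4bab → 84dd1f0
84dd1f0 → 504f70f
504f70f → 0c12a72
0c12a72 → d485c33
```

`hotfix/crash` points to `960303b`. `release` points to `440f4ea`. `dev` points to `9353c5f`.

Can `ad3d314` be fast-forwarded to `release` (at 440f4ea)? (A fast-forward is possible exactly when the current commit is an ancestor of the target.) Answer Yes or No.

Yes

A fast-forward from ad3d314 to 440f4ea is possible iff ad3d314 is an ancestor of 440f4ea.
Ancestors of 440f4ea: {0c12a72, 11d2026, 19c8f71, 27d4bab, 36c1c67, 440f4ea, 504f70f, 84dd1f0, a50ddbb, ad3d314, d485c33, fca3c6d}.
ad3d314 is among them, so fast-forward is possible.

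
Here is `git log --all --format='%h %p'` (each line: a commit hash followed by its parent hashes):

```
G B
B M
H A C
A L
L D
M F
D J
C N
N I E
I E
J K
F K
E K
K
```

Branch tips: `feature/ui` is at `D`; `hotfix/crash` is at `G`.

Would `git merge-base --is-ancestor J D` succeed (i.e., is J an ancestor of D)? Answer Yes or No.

Yes

Ancestors of D (commits reachable by following parents): {D, J, K}.
J is in that set, so it is an ancestor of D.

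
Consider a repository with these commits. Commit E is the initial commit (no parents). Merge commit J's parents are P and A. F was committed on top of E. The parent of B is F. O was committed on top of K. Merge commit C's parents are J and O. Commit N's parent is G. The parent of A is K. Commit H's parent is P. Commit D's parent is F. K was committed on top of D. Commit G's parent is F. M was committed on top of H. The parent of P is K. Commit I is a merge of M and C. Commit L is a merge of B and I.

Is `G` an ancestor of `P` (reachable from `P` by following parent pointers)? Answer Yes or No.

No

Ancestors of P: {D, E, F, K, P}.
G is not in that set, so it is not an ancestor of P.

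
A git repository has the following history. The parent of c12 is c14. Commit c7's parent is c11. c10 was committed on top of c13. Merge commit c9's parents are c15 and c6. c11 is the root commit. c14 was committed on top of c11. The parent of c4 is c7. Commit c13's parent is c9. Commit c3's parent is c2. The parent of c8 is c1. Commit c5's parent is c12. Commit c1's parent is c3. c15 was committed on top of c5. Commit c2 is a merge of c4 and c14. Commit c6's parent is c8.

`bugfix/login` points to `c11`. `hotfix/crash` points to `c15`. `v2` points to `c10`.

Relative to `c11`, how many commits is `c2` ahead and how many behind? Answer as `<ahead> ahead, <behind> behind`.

4 ahead, 0 behind

Reachable from c2: {c11, c14, c2, c4, c7}.
Reachable from c11: {c11}.
Only in c2's history (ahead): {c14, c2, c4, c7} — 4.
Only in c11's history (behind): {} — 0.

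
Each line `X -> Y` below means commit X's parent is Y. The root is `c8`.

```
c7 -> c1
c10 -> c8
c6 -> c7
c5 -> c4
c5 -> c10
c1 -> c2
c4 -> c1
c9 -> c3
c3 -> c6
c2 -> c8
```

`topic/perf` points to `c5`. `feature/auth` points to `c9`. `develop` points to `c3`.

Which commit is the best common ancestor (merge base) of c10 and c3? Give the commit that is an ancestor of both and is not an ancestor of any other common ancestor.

c8

Ancestors of c10: {c10, c8}.
Ancestors of c3: {c1, c2, c3, c6, c7, c8}.
Common ancestors: {c8}.
The only common ancestor is c8, so it is the merge base.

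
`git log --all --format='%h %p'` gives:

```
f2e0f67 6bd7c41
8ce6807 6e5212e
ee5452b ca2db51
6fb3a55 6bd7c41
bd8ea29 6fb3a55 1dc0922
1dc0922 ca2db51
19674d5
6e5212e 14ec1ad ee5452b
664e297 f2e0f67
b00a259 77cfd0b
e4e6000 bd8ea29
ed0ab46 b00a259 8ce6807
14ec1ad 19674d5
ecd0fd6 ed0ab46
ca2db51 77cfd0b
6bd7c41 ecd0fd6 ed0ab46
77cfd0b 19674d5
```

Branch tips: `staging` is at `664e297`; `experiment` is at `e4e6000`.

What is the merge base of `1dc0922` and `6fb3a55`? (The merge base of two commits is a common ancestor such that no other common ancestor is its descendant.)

ca2db51

Ancestors of 1dc0922: {19674d5, 1dc0922, 77cfd0b, ca2db51}.
Ancestors of 6fb3a55: {14ec1ad, 19674d5, 6bd7c41, 6e5212e, 6fb3a55, 77cfd0b, 8ce6807, b00a259, ca2db51, ecd0fd6, ed0ab46, ee5452b}.
Common ancestors: {19674d5, 77cfd0b, ca2db51}.
Among these, ca2db51 is not an ancestor of any other common ancestor — it is the merge base.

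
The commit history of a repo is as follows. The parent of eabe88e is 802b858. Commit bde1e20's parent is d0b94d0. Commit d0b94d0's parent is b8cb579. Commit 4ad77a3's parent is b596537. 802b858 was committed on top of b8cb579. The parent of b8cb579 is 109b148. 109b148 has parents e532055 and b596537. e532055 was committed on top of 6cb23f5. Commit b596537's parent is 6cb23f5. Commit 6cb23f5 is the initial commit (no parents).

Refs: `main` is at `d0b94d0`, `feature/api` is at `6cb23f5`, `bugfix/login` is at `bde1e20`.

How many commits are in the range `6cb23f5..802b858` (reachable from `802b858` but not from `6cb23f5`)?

Reachable from 802b858: {109b148, 6cb23f5, 802b858, b596537, b8cb579, e532055}.
Reachable from 6cb23f5: {6cb23f5}.
In 802b858's history but not 6cb23f5's: {109b148, 802b858, b596537, b8cb579, e532055} — 5 commits.

5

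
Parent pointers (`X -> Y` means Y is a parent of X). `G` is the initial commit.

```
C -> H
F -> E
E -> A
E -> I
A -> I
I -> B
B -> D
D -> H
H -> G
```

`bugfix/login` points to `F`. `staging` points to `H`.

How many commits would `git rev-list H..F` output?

6

Reachable from F: {A, B, D, E, F, G, H, I}.
Reachable from H: {G, H}.
In F's history but not H's: {A, B, D, E, F, I} — 6 commits.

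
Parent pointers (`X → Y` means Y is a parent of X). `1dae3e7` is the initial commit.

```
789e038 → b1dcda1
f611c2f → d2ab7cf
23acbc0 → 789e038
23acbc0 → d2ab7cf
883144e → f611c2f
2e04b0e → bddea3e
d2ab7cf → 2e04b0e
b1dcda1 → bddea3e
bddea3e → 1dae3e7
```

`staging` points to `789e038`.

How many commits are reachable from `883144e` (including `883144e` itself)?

6

Walking parent pointers from 883144e: reachable set = {1dae3e7, 2e04b0e, 883144e, bddea3e, d2ab7cf, f611c2f}.
That is 6 commits.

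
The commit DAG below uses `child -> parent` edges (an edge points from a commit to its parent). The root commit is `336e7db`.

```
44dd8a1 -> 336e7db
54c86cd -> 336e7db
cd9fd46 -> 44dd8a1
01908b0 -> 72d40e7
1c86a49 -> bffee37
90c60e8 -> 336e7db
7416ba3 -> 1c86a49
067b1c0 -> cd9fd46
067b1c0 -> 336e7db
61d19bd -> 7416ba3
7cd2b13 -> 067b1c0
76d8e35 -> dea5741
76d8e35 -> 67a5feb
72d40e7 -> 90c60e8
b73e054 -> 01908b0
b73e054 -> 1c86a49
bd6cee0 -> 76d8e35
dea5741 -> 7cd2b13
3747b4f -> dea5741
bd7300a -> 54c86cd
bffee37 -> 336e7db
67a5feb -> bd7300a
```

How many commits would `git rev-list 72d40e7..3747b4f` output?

Reachable from 3747b4f: {067b1c0, 336e7db, 3747b4f, 44dd8a1, 7cd2b13, cd9fd46, dea5741}.
Reachable from 72d40e7: {336e7db, 72d40e7, 90c60e8}.
In 3747b4f's history but not 72d40e7's: {067b1c0, 3747b4f, 44dd8a1, 7cd2b13, cd9fd46, dea5741} — 6 commits.

6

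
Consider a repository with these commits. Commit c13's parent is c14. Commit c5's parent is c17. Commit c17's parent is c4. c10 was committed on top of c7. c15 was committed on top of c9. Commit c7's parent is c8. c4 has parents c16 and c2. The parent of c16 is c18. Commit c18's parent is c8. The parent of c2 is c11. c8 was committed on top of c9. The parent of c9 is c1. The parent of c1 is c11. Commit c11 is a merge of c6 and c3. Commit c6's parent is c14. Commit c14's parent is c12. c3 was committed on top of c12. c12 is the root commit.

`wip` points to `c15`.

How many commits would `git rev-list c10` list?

Walking parent pointers from c10: reachable set = {c1, c10, c11, c12, c14, c3, c6, c7, c8, c9}.
That is 10 commits.

10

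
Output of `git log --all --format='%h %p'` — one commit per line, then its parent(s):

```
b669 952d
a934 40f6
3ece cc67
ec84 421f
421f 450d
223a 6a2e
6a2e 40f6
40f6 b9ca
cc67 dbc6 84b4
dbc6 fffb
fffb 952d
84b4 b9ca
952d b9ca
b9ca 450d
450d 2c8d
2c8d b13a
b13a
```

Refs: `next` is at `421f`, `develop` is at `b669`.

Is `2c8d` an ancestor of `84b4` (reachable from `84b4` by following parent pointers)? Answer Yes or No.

Ancestors of 84b4 (commits reachable by following parents): {2c8d, 450d, 84b4, b13a, b9ca}.
2c8d is in that set, so it is an ancestor of 84b4.

Yes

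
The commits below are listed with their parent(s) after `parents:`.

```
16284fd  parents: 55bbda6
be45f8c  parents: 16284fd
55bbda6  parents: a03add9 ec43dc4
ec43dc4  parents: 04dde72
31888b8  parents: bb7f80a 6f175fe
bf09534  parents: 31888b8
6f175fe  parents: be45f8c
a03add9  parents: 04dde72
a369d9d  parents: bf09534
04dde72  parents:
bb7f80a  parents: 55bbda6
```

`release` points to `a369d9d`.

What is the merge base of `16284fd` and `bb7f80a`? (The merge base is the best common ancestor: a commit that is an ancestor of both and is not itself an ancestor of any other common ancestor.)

55bbda6

Ancestors of 16284fd: {04dde72, 16284fd, 55bbda6, a03add9, ec43dc4}.
Ancestors of bb7f80a: {04dde72, 55bbda6, a03add9, bb7f80a, ec43dc4}.
Common ancestors: {04dde72, 55bbda6, a03add9, ec43dc4}.
Among these, 55bbda6 is not an ancestor of any other common ancestor — it is the merge base.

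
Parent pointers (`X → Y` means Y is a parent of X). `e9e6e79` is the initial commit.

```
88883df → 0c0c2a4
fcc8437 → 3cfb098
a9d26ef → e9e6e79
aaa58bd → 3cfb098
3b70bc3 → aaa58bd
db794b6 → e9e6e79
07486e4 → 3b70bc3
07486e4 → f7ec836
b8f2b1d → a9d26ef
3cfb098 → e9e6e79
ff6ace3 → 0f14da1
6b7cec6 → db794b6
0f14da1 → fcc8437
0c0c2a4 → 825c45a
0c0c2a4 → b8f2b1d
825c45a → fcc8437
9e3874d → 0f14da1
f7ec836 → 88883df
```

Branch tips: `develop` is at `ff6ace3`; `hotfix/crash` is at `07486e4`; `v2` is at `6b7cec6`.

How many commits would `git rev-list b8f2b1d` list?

3

Walking parent pointers from b8f2b1d: reachable set = {a9d26ef, b8f2b1d, e9e6e79}.
That is 3 commits.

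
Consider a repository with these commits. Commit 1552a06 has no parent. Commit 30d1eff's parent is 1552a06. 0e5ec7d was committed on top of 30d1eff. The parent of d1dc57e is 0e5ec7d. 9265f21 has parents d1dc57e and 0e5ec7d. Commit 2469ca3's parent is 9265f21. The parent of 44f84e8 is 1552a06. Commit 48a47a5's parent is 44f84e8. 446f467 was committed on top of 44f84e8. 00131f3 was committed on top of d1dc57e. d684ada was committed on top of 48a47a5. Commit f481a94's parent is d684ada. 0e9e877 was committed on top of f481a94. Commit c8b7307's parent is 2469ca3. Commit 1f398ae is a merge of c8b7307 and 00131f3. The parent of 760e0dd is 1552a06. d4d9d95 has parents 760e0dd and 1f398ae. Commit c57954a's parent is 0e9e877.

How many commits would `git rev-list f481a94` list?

5

Walking parent pointers from f481a94: reachable set = {1552a06, 44f84e8, 48a47a5, d684ada, f481a94}.
That is 5 commits.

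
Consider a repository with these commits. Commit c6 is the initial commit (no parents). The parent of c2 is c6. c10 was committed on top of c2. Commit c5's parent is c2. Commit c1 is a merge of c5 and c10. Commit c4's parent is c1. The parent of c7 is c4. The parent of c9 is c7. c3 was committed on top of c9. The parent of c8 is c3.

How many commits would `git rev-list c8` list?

Walking parent pointers from c8: reachable set = {c1, c10, c2, c3, c4, c5, c6, c7, c8, c9}.
That is 10 commits.

10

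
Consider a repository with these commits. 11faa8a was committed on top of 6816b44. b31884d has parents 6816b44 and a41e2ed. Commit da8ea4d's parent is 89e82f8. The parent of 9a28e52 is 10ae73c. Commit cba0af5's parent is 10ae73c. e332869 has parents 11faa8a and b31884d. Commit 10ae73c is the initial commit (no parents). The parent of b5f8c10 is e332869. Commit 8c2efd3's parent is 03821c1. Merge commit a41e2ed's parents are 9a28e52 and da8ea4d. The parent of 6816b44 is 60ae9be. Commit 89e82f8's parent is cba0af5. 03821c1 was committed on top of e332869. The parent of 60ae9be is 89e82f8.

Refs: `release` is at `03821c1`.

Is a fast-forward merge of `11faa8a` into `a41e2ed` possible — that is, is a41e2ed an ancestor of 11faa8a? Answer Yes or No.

A fast-forward from a41e2ed to 11faa8a is possible iff a41e2ed is an ancestor of 11faa8a.
Ancestors of 11faa8a: {10ae73c, 11faa8a, 60ae9be, 6816b44, 89e82f8, cba0af5}.
a41e2ed is not among them, so fast-forward is not possible.

No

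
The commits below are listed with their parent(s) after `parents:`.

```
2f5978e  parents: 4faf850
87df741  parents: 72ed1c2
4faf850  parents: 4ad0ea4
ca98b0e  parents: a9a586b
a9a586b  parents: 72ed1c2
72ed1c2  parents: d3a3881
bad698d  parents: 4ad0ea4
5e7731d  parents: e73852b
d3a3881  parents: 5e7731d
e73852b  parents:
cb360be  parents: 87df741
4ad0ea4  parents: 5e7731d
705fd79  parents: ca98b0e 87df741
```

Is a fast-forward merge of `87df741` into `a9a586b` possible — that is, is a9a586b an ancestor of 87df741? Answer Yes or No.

A fast-forward from a9a586b to 87df741 is possible iff a9a586b is an ancestor of 87df741.
Ancestors of 87df741: {5e7731d, 72ed1c2, 87df741, d3a3881, e73852b}.
a9a586b is not among them, so fast-forward is not possible.

No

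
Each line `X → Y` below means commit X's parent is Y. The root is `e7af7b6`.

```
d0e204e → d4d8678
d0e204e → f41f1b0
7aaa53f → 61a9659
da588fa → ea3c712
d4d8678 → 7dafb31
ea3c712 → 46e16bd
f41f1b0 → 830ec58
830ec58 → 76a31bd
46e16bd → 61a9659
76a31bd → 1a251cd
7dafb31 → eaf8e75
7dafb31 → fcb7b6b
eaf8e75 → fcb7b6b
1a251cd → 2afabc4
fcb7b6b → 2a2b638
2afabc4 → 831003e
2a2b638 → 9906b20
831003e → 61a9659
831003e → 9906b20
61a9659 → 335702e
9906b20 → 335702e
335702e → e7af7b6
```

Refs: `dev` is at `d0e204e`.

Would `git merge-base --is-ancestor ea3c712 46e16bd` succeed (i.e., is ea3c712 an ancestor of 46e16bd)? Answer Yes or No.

Ancestors of 46e16bd: {335702e, 46e16bd, 61a9659, e7af7b6}.
ea3c712 is not in that set, so it is not an ancestor of 46e16bd.

No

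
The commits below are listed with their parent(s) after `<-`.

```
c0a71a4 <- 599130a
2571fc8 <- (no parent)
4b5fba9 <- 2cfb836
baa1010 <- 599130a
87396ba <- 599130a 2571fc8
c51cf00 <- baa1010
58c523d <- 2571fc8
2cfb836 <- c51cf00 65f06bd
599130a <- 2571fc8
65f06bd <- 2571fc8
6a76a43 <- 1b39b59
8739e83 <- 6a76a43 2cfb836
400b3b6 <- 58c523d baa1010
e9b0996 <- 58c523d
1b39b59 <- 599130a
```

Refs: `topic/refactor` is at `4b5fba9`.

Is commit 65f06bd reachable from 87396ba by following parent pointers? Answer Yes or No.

Ancestors of 87396ba: {2571fc8, 599130a, 87396ba}.
65f06bd is not in that set, so it is not an ancestor of 87396ba.

No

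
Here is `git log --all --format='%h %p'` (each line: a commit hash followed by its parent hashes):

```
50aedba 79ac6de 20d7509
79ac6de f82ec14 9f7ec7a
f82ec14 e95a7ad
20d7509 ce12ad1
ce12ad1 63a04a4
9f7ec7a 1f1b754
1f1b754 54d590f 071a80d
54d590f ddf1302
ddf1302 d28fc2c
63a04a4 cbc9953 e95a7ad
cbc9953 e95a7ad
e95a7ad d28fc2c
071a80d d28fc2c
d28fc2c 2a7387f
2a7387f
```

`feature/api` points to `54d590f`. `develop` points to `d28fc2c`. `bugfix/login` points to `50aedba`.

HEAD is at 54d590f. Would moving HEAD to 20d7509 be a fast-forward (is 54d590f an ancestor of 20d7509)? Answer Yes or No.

A fast-forward from 54d590f to 20d7509 is possible iff 54d590f is an ancestor of 20d7509.
Ancestors of 20d7509: {20d7509, 2a7387f, 63a04a4, cbc9953, ce12ad1, d28fc2c, e95a7ad}.
54d590f is not among them, so fast-forward is not possible.

No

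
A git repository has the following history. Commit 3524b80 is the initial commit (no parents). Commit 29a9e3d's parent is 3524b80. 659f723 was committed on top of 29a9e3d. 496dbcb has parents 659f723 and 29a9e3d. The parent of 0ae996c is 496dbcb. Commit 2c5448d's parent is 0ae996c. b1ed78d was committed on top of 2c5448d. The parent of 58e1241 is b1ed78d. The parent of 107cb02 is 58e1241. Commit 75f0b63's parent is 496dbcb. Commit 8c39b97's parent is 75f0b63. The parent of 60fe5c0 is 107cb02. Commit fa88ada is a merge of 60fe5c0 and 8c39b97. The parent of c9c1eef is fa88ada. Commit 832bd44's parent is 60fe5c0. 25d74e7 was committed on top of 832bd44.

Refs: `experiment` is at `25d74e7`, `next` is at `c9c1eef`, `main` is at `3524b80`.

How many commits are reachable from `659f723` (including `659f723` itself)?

3

Walking parent pointers from 659f723: reachable set = {29a9e3d, 3524b80, 659f723}.
That is 3 commits.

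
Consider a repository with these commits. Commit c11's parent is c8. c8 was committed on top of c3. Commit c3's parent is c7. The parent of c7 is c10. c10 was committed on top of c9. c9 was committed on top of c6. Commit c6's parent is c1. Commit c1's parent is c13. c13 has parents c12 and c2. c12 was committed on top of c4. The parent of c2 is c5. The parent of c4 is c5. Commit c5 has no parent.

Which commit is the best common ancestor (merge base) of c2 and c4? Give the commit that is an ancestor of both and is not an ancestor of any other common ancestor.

Ancestors of c2: {c2, c5}.
Ancestors of c4: {c4, c5}.
Common ancestors: {c5}.
The only common ancestor is c5, so it is the merge base.

c5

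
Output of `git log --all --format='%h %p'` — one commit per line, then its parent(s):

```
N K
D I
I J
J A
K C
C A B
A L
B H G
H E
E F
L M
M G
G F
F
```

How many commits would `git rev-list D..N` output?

Reachable from N: {A, B, C, E, F, G, H, K, L, M, N}.
Reachable from D: {A, D, F, G, I, J, L, M}.
In N's history but not D's: {B, C, E, H, K, N} — 6 commits.

6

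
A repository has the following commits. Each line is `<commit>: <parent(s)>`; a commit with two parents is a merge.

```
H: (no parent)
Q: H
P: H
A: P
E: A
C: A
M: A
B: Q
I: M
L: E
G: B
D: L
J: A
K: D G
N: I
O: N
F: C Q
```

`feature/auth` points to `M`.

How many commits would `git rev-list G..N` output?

5

Reachable from N: {A, H, I, M, N, P}.
Reachable from G: {B, G, H, Q}.
In N's history but not G's: {A, I, M, N, P} — 5 commits.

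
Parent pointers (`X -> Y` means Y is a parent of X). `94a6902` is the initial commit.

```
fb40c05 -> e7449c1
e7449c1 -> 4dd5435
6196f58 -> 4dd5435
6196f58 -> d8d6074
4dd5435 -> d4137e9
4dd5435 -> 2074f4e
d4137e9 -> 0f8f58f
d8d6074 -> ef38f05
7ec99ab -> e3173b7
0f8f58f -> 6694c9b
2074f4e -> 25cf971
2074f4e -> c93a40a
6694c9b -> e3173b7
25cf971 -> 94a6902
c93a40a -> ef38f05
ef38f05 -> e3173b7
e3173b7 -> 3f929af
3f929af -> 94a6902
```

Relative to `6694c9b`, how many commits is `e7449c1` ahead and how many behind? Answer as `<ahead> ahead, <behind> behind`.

Reachable from e7449c1: {0f8f58f, 2074f4e, 25cf971, 3f929af, 4dd5435, 6694c9b, 94a6902, c93a40a, d4137e9, e3173b7, e7449c1, ef38f05}.
Reachable from 6694c9b: {3f929af, 6694c9b, 94a6902, e3173b7}.
Only in e7449c1's history (ahead): {0f8f58f, 2074f4e, 25cf971, 4dd5435, c93a40a, d4137e9, e7449c1, ef38f05} — 8.
Only in 6694c9b's history (behind): {} — 0.

8 ahead, 0 behind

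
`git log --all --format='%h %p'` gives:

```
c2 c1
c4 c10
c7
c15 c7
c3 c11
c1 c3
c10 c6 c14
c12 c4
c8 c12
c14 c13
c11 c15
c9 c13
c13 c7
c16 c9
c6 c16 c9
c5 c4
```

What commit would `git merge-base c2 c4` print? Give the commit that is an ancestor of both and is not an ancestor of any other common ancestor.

Ancestors of c2: {c1, c11, c15, c2, c3, c7}.
Ancestors of c4: {c10, c13, c14, c16, c4, c6, c7, c9}.
Common ancestors: {c7}.
The only common ancestor is c7, so it is the merge base.

c7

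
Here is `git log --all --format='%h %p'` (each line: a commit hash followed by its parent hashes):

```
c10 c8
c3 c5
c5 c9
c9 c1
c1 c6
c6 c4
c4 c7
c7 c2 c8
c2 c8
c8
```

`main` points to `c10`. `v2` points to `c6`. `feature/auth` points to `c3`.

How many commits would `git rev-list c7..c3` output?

Reachable from c3: {c1, c2, c3, c4, c5, c6, c7, c8, c9}.
Reachable from c7: {c2, c7, c8}.
In c3's history but not c7's: {c1, c3, c4, c5, c6, c9} — 6 commits.

6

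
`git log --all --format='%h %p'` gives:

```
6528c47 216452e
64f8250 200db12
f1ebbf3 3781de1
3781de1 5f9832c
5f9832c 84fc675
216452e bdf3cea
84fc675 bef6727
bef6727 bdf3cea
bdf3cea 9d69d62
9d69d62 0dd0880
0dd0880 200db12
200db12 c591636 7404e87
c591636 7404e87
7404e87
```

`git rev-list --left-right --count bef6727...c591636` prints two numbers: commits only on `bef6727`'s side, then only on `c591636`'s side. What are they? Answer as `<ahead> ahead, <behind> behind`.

Reachable from bef6727: {0dd0880, 200db12, 7404e87, 9d69d62, bdf3cea, bef6727, c591636}.
Reachable from c591636: {7404e87, c591636}.
Only in bef6727's history (ahead): {0dd0880, 200db12, 9d69d62, bdf3cea, bef6727} — 5.
Only in c591636's history (behind): {} — 0.

5 ahead, 0 behind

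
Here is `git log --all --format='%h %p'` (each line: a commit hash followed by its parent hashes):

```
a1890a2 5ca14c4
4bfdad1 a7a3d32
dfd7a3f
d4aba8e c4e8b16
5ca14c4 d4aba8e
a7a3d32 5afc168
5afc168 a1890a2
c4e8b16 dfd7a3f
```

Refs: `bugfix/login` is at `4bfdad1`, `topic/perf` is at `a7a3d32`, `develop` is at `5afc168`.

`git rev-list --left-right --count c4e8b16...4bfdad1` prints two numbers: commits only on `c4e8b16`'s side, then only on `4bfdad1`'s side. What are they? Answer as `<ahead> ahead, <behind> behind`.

Reachable from c4e8b16: {c4e8b16, dfd7a3f}.
Reachable from 4bfdad1: {4bfdad1, 5afc168, 5ca14c4, a1890a2, a7a3d32, c4e8b16, d4aba8e, dfd7a3f}.
Only in c4e8b16's history (ahead): {} — 0.
Only in 4bfdad1's history (behind): {4bfdad1, 5afc168, 5ca14c4, a1890a2, a7a3d32, d4aba8e} — 6.

0 ahead, 6 behind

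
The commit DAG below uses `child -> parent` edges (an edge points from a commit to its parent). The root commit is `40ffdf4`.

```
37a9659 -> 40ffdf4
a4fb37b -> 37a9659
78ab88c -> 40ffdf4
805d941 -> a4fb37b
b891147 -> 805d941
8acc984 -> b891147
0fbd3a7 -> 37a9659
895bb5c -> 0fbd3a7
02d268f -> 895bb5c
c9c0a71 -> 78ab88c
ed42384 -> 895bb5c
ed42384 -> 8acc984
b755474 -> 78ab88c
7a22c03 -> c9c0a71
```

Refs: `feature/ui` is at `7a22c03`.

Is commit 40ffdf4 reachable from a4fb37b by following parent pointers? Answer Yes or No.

Ancestors of a4fb37b (commits reachable by following parents): {37a9659, 40ffdf4, a4fb37b}.
40ffdf4 is in that set, so it is an ancestor of a4fb37b.

Yes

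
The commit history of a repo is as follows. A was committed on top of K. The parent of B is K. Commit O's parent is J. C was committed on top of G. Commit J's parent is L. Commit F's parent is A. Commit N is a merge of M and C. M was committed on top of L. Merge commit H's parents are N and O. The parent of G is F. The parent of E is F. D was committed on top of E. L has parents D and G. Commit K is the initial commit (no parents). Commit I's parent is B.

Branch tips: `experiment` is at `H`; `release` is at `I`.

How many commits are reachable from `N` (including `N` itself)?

10

Walking parent pointers from N: reachable set = {A, C, D, E, F, G, K, L, M, N}.
That is 10 commits.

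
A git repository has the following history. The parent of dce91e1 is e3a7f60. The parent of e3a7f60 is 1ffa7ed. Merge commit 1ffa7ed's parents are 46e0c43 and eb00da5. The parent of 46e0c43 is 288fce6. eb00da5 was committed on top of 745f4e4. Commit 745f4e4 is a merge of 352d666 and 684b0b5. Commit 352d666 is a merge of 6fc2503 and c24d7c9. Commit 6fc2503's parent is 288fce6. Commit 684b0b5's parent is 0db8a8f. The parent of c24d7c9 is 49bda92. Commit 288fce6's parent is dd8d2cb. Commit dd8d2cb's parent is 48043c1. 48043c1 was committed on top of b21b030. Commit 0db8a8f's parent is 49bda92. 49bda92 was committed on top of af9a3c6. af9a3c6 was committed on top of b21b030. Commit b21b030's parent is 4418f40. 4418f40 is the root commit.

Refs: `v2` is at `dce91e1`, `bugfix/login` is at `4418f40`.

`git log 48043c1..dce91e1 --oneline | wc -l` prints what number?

15

Reachable from dce91e1: {0db8a8f, 1ffa7ed, 288fce6, 352d666, 4418f40, 46e0c43, 48043c1, 49bda92, 684b0b5, 6fc2503, 745f4e4, af9a3c6, b21b030, c24d7c9, dce91e1, dd8d2cb, e3a7f60, eb00da5}.
Reachable from 48043c1: {4418f40, 48043c1, b21b030}.
In dce91e1's history but not 48043c1's: {0db8a8f, 1ffa7ed, 288fce6, 352d666, 46e0c43, 49bda92, 684b0b5, 6fc2503, 745f4e4, af9a3c6, c24d7c9, dce91e1, dd8d2cb, e3a7f60, eb00da5} — 15 commits.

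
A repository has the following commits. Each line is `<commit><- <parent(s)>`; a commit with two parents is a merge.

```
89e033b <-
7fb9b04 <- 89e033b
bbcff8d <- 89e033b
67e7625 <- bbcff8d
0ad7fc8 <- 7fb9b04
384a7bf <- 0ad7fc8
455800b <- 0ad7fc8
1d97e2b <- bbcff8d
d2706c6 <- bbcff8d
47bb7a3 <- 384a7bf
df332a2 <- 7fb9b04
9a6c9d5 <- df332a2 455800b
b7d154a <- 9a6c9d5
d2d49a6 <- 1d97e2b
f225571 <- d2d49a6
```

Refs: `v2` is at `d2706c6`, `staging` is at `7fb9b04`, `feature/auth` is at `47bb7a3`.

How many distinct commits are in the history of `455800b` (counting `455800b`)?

4

Walking parent pointers from 455800b: reachable set = {0ad7fc8, 455800b, 7fb9b04, 89e033b}.
That is 4 commits.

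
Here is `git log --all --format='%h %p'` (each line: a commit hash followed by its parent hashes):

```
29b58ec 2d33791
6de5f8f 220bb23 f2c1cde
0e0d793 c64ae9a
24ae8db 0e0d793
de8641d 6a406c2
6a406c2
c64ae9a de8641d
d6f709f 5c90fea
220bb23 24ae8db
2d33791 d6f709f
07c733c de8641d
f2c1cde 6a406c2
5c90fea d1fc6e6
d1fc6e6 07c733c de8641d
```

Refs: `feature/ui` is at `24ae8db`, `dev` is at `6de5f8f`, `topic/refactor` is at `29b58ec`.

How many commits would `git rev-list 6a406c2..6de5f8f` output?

7

Reachable from 6de5f8f: {0e0d793, 220bb23, 24ae8db, 6a406c2, 6de5f8f, c64ae9a, de8641d, f2c1cde}.
Reachable from 6a406c2: {6a406c2}.
In 6de5f8f's history but not 6a406c2's: {0e0d793, 220bb23, 24ae8db, 6de5f8f, c64ae9a, de8641d, f2c1cde} — 7 commits.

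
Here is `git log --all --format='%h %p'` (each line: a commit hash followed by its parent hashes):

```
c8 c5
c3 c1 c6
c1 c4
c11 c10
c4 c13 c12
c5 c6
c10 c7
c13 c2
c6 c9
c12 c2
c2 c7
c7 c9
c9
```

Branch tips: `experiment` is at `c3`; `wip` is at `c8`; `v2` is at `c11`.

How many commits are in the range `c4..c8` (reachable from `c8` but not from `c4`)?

Reachable from c8: {c5, c6, c8, c9}.
Reachable from c4: {c12, c13, c2, c4, c7, c9}.
In c8's history but not c4's: {c5, c6, c8} — 3 commits.

3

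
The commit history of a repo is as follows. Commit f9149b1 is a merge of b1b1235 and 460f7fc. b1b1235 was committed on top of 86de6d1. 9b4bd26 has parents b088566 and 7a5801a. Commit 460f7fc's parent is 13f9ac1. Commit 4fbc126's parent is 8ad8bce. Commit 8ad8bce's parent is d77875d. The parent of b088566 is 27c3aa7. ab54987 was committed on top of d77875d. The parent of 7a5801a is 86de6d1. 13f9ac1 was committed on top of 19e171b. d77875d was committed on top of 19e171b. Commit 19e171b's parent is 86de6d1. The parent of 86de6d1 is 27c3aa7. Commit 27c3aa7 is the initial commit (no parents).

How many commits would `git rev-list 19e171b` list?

3

Walking parent pointers from 19e171b: reachable set = {19e171b, 27c3aa7, 86de6d1}.
That is 3 commits.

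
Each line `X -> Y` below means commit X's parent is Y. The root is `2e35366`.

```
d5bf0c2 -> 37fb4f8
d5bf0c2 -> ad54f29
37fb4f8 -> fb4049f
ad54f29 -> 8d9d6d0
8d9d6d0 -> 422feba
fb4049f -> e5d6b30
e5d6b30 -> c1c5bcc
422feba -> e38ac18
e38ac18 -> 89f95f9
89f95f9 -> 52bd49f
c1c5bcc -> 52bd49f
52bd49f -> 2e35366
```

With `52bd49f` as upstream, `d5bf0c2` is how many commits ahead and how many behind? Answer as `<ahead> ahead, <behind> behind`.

10 ahead, 0 behind

Reachable from d5bf0c2: {2e35366, 37fb4f8, 422feba, 52bd49f, 89f95f9, 8d9d6d0, ad54f29, c1c5bcc, d5bf0c2, e38ac18, e5d6b30, fb4049f}.
Reachable from 52bd49f: {2e35366, 52bd49f}.
Only in d5bf0c2's history (ahead): {37fb4f8, 422feba, 89f95f9, 8d9d6d0, ad54f29, c1c5bcc, d5bf0c2, e38ac18, e5d6b30, fb4049f} — 10.
Only in 52bd49f's history (behind): {} — 0.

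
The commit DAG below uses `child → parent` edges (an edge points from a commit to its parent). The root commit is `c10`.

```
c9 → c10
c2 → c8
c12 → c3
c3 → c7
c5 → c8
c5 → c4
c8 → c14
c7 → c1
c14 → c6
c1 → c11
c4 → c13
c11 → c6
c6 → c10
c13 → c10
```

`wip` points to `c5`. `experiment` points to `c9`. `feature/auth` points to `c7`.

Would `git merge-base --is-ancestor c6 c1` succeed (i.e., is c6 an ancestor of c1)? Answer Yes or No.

Yes

Ancestors of c1 (commits reachable by following parents): {c1, c10, c11, c6}.
c6 is in that set, so it is an ancestor of c1.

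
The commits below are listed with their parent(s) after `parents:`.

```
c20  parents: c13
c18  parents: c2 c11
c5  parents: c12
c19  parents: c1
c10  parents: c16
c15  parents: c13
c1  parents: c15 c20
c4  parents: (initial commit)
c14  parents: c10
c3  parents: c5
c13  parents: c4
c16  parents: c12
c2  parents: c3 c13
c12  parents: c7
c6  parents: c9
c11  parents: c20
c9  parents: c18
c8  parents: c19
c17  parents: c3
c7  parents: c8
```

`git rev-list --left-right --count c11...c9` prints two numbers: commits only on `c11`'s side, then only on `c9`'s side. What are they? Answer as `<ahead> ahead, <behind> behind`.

0 ahead, 11 behind

Reachable from c11: {c11, c13, c20, c4}.
Reachable from c9: {c1, c11, c12, c13, c15, c18, c19, c2, c20, c3, c4, c5, c7, c8, c9}.
Only in c11's history (ahead): {} — 0.
Only in c9's history (behind): {c1, c12, c15, c18, c19, c2, c3, c5, c7, c8, c9} — 11.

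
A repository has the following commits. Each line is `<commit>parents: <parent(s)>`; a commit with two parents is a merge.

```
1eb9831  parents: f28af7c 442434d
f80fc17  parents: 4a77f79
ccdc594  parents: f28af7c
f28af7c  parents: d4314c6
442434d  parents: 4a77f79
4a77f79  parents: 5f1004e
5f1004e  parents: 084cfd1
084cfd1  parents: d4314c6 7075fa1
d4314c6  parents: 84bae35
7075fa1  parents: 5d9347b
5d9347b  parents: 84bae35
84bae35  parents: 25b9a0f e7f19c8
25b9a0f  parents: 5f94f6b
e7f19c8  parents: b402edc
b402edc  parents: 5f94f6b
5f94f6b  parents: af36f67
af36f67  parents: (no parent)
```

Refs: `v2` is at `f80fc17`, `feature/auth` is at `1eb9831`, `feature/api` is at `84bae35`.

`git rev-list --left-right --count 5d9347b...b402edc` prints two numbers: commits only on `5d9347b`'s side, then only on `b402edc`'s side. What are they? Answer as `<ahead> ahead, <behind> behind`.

Reachable from 5d9347b: {25b9a0f, 5d9347b, 5f94f6b, 84bae35, af36f67, b402edc, e7f19c8}.
Reachable from b402edc: {5f94f6b, af36f67, b402edc}.
Only in 5d9347b's history (ahead): {25b9a0f, 5d9347b, 84bae35, e7f19c8} — 4.
Only in b402edc's history (behind): {} — 0.

4 ahead, 0 behind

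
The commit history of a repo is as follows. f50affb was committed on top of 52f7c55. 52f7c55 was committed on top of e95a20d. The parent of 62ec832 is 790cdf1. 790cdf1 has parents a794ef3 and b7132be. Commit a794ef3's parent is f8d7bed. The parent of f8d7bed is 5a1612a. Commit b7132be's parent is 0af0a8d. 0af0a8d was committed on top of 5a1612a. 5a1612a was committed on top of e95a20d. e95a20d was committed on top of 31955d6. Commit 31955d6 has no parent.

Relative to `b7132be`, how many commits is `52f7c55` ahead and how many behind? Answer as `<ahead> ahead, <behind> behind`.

Reachable from 52f7c55: {31955d6, 52f7c55, e95a20d}.
Reachable from b7132be: {0af0a8d, 31955d6, 5a1612a, b7132be, e95a20d}.
Only in 52f7c55's history (ahead): {52f7c55} — 1.
Only in b7132be's history (behind): {0af0a8d, 5a1612a, b7132be} — 3.

1 ahead, 3 behind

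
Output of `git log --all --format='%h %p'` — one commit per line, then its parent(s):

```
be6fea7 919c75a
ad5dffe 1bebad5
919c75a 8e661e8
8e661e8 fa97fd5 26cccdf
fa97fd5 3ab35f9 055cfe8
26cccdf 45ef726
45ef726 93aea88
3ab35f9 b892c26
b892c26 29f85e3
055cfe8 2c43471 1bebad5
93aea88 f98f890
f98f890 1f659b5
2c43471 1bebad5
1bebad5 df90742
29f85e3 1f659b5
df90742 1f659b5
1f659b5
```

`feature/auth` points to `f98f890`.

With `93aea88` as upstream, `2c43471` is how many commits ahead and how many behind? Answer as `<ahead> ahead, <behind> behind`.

Reachable from 2c43471: {1bebad5, 1f659b5, 2c43471, df90742}.
Reachable from 93aea88: {1f659b5, 93aea88, f98f890}.
Only in 2c43471's history (ahead): {1bebad5, 2c43471, df90742} — 3.
Only in 93aea88's history (behind): {93aea88, f98f890} — 2.

3 ahead, 2 behind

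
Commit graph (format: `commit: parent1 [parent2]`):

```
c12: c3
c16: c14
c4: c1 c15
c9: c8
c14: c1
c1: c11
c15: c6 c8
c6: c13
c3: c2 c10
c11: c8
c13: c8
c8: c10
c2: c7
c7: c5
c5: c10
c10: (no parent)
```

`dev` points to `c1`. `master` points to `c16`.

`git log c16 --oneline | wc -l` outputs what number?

6

Walking parent pointers from c16: reachable set = {c1, c10, c11, c14, c16, c8}.
That is 6 commits.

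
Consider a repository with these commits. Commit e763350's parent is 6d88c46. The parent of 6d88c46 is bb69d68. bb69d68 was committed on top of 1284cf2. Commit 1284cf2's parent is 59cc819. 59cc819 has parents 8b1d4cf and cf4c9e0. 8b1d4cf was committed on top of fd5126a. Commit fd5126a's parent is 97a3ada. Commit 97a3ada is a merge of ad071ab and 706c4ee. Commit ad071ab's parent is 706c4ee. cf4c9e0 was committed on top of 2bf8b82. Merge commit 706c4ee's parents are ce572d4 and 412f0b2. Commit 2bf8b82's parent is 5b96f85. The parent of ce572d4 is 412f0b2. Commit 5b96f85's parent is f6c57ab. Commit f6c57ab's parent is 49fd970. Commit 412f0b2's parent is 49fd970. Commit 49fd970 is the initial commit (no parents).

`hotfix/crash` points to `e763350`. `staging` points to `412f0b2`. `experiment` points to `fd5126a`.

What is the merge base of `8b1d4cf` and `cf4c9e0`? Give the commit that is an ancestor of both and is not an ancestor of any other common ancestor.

49fd970

Ancestors of 8b1d4cf: {412f0b2, 49fd970, 706c4ee, 8b1d4cf, 97a3ada, ad071ab, ce572d4, fd5126a}.
Ancestors of cf4c9e0: {2bf8b82, 49fd970, 5b96f85, cf4c9e0, f6c57ab}.
Common ancestors: {49fd970}.
The only common ancestor is 49fd970, so it is the merge base.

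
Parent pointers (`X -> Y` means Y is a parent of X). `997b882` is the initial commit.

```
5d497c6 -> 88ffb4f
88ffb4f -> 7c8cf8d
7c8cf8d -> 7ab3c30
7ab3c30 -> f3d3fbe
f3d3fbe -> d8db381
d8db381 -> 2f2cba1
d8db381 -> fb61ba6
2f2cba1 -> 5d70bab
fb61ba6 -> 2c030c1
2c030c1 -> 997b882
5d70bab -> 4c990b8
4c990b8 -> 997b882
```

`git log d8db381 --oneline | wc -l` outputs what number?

7

Walking parent pointers from d8db381: reachable set = {2c030c1, 2f2cba1, 4c990b8, 5d70bab, 997b882, d8db381, fb61ba6}.
That is 7 commits.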